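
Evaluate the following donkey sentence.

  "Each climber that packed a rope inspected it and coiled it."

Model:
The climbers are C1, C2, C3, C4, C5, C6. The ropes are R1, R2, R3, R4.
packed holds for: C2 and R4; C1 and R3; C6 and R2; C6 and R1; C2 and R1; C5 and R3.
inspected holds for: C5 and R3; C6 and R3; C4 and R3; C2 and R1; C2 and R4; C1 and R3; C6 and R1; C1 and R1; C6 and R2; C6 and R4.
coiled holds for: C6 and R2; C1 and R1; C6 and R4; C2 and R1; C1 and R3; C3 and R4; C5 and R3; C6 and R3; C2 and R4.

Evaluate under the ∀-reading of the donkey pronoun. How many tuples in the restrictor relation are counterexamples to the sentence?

"it" takes "a rope" as antecedent — a donkey pronoun bound across the clause boundary.
Strong reading: for every (c,r) with packed(c,r), inspected(c,r) ∧ coiled(c,r).
Restrictor pairs: (C1,R3) ✓  (C2,R1) ✓  (C2,R4) ✓  (C5,R3) ✓  (C6,R1) ✗  (C6,R2) ✓
Counterexamples (restrictor pairs failing the scope): 1.

1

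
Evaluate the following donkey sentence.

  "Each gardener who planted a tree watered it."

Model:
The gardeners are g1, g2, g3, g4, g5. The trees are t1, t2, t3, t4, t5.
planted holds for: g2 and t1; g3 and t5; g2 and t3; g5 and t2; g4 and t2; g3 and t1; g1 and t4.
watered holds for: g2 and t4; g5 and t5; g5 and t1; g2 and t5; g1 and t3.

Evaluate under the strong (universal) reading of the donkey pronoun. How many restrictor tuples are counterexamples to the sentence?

"it" takes "a tree" as antecedent — a donkey pronoun bound across the clause boundary.
Strong reading: for every (g,t) with planted(g,t), watered(g,t).
Restrictor pairs: (g1,t4) ✗  (g2,t1) ✗  (g2,t3) ✗  (g3,t1) ✗  (g3,t5) ✗  (g4,t2) ✗  (g5,t2) ✗
Counterexamples (restrictor pairs failing the scope): 7.

7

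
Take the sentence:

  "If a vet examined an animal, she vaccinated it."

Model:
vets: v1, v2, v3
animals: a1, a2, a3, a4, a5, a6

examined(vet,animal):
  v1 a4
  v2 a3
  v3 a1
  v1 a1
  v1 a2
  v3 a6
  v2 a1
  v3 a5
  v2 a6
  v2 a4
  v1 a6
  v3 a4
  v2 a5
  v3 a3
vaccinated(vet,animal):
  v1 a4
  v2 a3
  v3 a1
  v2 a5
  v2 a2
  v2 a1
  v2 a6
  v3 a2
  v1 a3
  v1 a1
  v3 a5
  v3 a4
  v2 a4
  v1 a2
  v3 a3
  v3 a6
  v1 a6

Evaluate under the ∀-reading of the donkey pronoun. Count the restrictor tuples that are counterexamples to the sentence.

"it" takes "an animal" as antecedent — a donkey pronoun bound across the clause boundary.
Strong reading: for every (v,a) with examined(v,a), vaccinated(v,a).
Restrictor pairs: (v1,a1) ✓  (v1,a2) ✓  (v1,a4) ✓  (v1,a6) ✓  (v2,a1) ✓  (v2,a3) ✓  (v2,a4) ✓  (v2,a5) ✓  (v2,a6) ✓  (v3,a1) ✓  (v3,a3) ✓  (v3,a4) ✓  (v3,a5) ✓  (v3,a6) ✓
Counterexamples (restrictor pairs failing the scope): 0.

0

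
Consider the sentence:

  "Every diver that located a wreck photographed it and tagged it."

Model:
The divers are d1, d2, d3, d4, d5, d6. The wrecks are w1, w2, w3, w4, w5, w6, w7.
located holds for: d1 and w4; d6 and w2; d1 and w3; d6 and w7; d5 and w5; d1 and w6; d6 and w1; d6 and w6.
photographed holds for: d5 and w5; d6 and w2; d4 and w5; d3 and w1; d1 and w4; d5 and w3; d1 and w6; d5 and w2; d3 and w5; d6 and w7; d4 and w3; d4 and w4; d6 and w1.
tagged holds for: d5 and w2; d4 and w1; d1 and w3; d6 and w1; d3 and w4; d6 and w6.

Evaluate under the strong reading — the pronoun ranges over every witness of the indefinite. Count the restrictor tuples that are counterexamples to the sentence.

7

"it" takes "a wreck" as antecedent — a donkey pronoun bound across the clause boundary.
Strong reading: for every (d,w) with located(d,w), photographed(d,w) ∧ tagged(d,w).
Restrictor pairs: (d1,w3) ✗  (d1,w4) ✗  (d1,w6) ✗  (d5,w5) ✗  (d6,w1) ✓  (d6,w2) ✗  (d6,w6) ✗  (d6,w7) ✗
Counterexamples (restrictor pairs failing the scope): 7.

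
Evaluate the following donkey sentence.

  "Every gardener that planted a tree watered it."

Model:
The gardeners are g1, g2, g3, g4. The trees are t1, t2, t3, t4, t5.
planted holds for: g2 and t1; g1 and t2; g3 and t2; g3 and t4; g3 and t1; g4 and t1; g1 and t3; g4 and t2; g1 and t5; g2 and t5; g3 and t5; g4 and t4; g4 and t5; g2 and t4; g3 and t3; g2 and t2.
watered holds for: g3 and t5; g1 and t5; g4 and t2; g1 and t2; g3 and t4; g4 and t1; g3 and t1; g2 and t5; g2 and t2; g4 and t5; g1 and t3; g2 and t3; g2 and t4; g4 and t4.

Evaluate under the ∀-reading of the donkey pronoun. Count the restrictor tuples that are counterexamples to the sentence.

"it" takes "a tree" as antecedent — a donkey pronoun bound across the clause boundary.
Strong reading: for every (g,t) with planted(g,t), watered(g,t).
Restrictor pairs: (g1,t2) ✓  (g1,t3) ✓  (g1,t5) ✓  (g2,t1) ✗  (g2,t2) ✓  (g2,t4) ✓  (g2,t5) ✓  (g3,t1) ✓  (g3,t2) ✗  (g3,t3) ✗  (g3,t4) ✓  (g3,t5) ✓  (g4,t1) ✓  (g4,t2) ✓  (g4,t4) ✓  (g4,t5) ✓
Counterexamples (restrictor pairs failing the scope): 3.

3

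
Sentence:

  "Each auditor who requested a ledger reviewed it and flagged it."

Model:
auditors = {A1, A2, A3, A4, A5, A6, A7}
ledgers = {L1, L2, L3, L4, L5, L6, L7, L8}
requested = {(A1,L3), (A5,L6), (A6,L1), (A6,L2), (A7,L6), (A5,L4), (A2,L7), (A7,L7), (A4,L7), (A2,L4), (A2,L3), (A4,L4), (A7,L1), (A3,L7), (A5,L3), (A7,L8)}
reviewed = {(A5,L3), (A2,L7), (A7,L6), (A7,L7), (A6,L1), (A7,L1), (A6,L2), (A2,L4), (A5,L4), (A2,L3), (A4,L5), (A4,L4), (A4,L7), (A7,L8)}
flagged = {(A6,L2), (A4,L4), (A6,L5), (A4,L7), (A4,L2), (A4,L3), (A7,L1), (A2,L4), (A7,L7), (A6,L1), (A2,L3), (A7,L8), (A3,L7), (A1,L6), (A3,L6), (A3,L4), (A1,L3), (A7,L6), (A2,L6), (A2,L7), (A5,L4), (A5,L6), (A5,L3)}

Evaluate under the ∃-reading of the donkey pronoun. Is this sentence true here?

"it" takes "a ledger" as antecedent — a donkey pronoun bound across the clause boundary.
Weak reading: every auditor a with some requested-ledger has at least one requested-ledger l such that reviewed(a,l) ∧ flagged(a,l).
Per auditor: A1:✗  A2:✓  A3:✗  A4:✓  A5:✓  A6:✓  A7:✓
A1 has no witness among its requested-ledgers.

False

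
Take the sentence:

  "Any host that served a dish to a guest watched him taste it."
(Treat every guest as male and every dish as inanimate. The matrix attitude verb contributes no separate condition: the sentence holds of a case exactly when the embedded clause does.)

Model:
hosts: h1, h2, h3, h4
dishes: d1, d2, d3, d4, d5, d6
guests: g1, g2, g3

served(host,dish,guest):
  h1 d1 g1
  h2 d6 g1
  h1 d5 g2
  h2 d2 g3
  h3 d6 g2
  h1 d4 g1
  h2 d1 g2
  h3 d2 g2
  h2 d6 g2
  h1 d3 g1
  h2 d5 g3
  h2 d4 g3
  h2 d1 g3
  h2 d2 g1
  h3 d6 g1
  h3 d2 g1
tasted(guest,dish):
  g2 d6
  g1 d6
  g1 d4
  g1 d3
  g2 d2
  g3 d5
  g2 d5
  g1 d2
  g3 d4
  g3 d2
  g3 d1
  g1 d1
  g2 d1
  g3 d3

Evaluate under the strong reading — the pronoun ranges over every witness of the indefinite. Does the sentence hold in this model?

True

"him" takes "a guest" as antecedent and "it" takes "a dish"; both are donkey pronouns co-varying with the restrictor.
Strong reading: for every (h,d,g) with served(h,d,g), tasted(g,d).
Restrictor triples: (h1,d1,g1)→tasted(g1,d1) ✓  (h1,d3,g1)→tasted(g1,d3) ✓  (h1,d4,g1)→tasted(g1,d4) ✓  (h1,d5,g2)→tasted(g2,d5) ✓  (h2,d1,g2)→tasted(g2,d1) ✓  (h2,d1,g3)→tasted(g3,d1) ✓  (h2,d2,g1)→tasted(g1,d2) ✓  (h2,d2,g3)→tasted(g3,d2) ✓  (h2,d4,g3)→tasted(g3,d4) ✓  (h2,d5,g3)→tasted(g3,d5) ✓  (h2,d6,g1)→tasted(g1,d6) ✓  (h2,d6,g2)→tasted(g2,d6) ✓  (h3,d2,g1)→tasted(g1,d2) ✓  (h3,d2,g2)→tasted(g2,d2) ✓  (h3,d6,g1)→tasted(g1,d6) ✓  (h3,d6,g2)→tasted(g2,d6) ✓
Every restrictor triple satisfies the scope.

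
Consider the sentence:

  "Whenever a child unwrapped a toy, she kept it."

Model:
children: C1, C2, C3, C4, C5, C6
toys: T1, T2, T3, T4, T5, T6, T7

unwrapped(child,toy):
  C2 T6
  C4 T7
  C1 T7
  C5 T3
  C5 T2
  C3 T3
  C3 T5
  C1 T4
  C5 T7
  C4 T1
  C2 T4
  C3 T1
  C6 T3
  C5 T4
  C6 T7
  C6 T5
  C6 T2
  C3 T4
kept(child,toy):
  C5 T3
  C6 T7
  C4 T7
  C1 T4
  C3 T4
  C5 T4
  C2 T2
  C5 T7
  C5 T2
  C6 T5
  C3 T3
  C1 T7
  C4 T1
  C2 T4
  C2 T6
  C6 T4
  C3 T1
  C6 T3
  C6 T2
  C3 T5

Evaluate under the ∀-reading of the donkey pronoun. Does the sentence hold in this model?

"it" takes "a toy" as antecedent — a donkey pronoun bound across the clause boundary.
Strong reading: for every (c,t) with unwrapped(c,t), kept(c,t).
Restrictor pairs: (C1,T4) ✓  (C1,T7) ✓  (C2,T4) ✓  (C2,T6) ✓  (C3,T1) ✓  (C3,T3) ✓  (C3,T4) ✓  (C3,T5) ✓  (C4,T1) ✓  (C4,T7) ✓  (C5,T2) ✓  (C5,T3) ✓  (C5,T4) ✓  (C5,T7) ✓  (C6,T2) ✓  (C6,T3) ✓  (C6,T5) ✓  (C6,T7) ✓
Every restrictor pair satisfies the scope.

True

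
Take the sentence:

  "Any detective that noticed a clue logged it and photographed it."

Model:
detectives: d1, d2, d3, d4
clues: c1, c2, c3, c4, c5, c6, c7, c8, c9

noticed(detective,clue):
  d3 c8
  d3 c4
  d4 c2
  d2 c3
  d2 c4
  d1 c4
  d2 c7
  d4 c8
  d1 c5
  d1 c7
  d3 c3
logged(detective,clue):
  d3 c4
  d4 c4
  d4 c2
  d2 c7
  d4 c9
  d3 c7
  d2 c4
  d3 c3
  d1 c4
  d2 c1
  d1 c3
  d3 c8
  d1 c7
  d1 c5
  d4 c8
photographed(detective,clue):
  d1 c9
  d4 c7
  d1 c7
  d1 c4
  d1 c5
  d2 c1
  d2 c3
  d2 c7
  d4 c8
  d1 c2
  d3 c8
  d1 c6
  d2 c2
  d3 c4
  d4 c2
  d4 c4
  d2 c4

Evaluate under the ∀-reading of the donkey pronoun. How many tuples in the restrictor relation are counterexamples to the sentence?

"it" takes "a clue" as antecedent — a donkey pronoun bound across the clause boundary.
Strong reading: for every (d,c) with noticed(d,c), logged(d,c) ∧ photographed(d,c).
Restrictor pairs: (d1,c4) ✓  (d1,c5) ✓  (d1,c7) ✓  (d2,c3) ✗  (d2,c4) ✓  (d2,c7) ✓  (d3,c3) ✗  (d3,c4) ✓  (d3,c8) ✓  (d4,c2) ✓  (d4,c8) ✓
Counterexamples (restrictor pairs failing the scope): 2.

2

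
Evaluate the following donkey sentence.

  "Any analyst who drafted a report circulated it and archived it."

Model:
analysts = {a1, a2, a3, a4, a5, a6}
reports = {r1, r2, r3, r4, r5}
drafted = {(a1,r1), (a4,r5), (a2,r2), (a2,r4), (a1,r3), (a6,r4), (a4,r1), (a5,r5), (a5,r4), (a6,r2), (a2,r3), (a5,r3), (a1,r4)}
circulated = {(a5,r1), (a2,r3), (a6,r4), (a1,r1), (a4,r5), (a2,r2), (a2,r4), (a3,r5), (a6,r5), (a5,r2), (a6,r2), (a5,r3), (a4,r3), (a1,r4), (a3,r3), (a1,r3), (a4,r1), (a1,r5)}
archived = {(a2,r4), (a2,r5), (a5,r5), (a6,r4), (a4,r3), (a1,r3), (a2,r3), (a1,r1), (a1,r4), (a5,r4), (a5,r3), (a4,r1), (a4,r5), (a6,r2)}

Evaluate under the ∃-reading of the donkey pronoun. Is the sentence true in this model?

True

"it" takes "a report" as antecedent — a donkey pronoun bound across the clause boundary.
Weak reading: every analyst a with some drafted-report has at least one drafted-report r such that circulated(a,r) ∧ archived(a,r).
Per analyst: a1:✓  a2:✓  a4:✓  a5:✓  a6:✓
Every analyst in the restrictor has a witness.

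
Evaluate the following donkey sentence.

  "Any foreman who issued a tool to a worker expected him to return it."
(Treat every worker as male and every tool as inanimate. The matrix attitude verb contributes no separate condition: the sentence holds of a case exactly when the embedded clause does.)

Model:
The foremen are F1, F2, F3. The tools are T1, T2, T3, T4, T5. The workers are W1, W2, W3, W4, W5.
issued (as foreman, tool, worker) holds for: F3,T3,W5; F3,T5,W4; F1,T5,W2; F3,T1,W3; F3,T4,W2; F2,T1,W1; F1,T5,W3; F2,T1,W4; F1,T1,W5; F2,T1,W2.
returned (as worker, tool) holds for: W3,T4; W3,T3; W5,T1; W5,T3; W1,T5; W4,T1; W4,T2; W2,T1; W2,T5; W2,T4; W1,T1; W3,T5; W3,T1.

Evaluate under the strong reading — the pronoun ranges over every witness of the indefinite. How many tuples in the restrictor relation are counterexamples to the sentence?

1

"him" takes "a worker" as antecedent and "it" takes "a tool"; both are donkey pronouns co-varying with the restrictor.
Strong reading: for every (f,t,w) with issued(f,t,w), returned(w,t).
Restrictor triples: (F1,T1,W5)→returned(W5,T1) ✓  (F1,T5,W2)→returned(W2,T5) ✓  (F1,T5,W3)→returned(W3,T5) ✓  (F2,T1,W1)→returned(W1,T1) ✓  (F2,T1,W2)→returned(W2,T1) ✓  (F2,T1,W4)→returned(W4,T1) ✓  (F3,T1,W3)→returned(W3,T1) ✓  (F3,T3,W5)→returned(W5,T3) ✓  (F3,T4,W2)→returned(W2,T4) ✓  (F3,T5,W4)→returned(W4,T5) ✗
Counterexamples (restrictor triples failing the scope): 1.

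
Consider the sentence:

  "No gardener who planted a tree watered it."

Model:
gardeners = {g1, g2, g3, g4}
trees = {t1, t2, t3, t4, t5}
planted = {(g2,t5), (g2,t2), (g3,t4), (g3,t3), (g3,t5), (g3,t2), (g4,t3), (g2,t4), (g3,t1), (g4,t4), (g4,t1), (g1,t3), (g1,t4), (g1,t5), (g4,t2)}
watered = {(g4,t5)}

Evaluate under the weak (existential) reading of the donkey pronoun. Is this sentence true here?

"it" takes "a tree" as antecedent — a donkey pronoun bound across the clause boundary.
Truth condition: for no (g,t) with planted(g,t) does watered(g,t) hold.
Restrictor pairs — does the scope hold? (g1,t3):fails  (g1,t4):fails  (g1,t5):fails  (g2,t2):fails  (g2,t4):fails  (g2,t5):fails  (g3,t1):fails  (g3,t2):fails  (g3,t3):fails  (g3,t4):fails  (g3,t5):fails  (g4,t1):fails  (g4,t2):fails  (g4,t3):fails  (g4,t4):fails
Scope holds for no restrictor pair, so the sentence is true.

True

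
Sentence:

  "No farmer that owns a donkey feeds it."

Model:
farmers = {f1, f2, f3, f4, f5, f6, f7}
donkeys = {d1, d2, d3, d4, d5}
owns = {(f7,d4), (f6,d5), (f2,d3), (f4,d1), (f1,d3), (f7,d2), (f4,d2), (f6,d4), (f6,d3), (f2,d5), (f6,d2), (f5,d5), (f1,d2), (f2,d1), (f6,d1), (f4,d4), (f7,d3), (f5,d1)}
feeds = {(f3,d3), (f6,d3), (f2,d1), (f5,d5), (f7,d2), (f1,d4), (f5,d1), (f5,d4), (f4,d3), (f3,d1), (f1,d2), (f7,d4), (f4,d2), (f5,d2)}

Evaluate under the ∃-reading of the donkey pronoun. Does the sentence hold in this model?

"it" takes "a donkey" as antecedent — a donkey pronoun bound across the clause boundary.
Truth condition: for no (f,d) with owns(f,d) does feeds(f,d) hold.
Restrictor pairs — does the scope hold? (f1,d2):holds  (f1,d3):fails  (f2,d1):holds  (f2,d3):fails  (f2,d5):fails  (f4,d1):fails  (f4,d2):holds  (f4,d4):fails  (f5,d1):holds  (f5,d5):holds  (f6,d1):fails  (f6,d2):fails  (f6,d3):holds  (f6,d4):fails  (f6,d5):fails  (f7,d2):holds  (f7,d3):fails  (f7,d4):holds
Scope holds for 8 pair(s), so the sentence is false.

False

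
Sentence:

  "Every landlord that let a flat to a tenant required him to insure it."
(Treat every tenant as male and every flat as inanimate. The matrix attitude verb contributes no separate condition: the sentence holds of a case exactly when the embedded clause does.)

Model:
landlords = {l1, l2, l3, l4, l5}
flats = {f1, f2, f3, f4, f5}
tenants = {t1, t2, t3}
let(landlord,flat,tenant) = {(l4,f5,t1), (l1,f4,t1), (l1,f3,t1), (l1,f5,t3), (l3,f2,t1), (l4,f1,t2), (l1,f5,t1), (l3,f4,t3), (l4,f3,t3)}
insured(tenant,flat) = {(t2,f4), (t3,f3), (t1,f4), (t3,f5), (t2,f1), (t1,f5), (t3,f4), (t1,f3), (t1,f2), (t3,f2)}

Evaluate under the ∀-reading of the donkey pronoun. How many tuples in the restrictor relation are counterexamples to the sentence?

0

"him" takes "a tenant" as antecedent and "it" takes "a flat"; both are donkey pronouns co-varying with the restrictor.
Strong reading: for every (l,f,t) with let(l,f,t), insured(t,f).
Restrictor triples: (l1,f3,t1)→insured(t1,f3) ✓  (l1,f4,t1)→insured(t1,f4) ✓  (l1,f5,t1)→insured(t1,f5) ✓  (l1,f5,t3)→insured(t3,f5) ✓  (l3,f2,t1)→insured(t1,f2) ✓  (l3,f4,t3)→insured(t3,f4) ✓  (l4,f1,t2)→insured(t2,f1) ✓  (l4,f3,t3)→insured(t3,f3) ✓  (l4,f5,t1)→insured(t1,f5) ✓
Counterexamples (restrictor triples failing the scope): 0.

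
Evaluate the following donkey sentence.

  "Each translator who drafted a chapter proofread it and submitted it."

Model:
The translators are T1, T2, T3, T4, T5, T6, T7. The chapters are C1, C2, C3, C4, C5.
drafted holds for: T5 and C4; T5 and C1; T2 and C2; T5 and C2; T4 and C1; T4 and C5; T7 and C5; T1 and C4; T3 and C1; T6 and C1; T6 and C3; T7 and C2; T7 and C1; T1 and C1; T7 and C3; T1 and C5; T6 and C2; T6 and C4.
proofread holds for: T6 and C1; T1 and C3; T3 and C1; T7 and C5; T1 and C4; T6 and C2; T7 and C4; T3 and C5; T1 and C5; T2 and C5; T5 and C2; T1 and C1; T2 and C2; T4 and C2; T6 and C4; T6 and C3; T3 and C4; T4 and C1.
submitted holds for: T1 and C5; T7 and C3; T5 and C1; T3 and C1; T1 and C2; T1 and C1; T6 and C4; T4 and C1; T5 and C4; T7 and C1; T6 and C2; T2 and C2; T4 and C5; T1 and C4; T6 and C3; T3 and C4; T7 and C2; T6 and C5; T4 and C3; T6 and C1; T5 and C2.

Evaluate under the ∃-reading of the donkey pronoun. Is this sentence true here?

"it" takes "a chapter" as antecedent — a donkey pronoun bound across the clause boundary.
Weak reading: every translator t with some drafted-chapter has at least one drafted-chapter c such that proofread(t,c) ∧ submitted(t,c).
Per translator: T1:✓  T2:✓  T3:✓  T4:✓  T5:✓  T6:✓  T7:✗
T7 has no witness among its drafted-chapters.

False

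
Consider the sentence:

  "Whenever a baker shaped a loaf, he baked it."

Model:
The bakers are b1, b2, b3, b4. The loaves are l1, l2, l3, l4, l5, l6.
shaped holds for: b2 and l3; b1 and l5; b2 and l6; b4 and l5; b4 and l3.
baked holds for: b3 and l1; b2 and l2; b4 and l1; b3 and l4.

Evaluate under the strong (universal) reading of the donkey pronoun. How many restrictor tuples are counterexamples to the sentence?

"it" takes "a loaf" as antecedent — a donkey pronoun bound across the clause boundary.
Strong reading: for every (b,l) with shaped(b,l), baked(b,l).
Restrictor pairs: (b1,l5) ✗  (b2,l3) ✗  (b2,l6) ✗  (b4,l3) ✗  (b4,l5) ✗
Counterexamples (restrictor pairs failing the scope): 5.

5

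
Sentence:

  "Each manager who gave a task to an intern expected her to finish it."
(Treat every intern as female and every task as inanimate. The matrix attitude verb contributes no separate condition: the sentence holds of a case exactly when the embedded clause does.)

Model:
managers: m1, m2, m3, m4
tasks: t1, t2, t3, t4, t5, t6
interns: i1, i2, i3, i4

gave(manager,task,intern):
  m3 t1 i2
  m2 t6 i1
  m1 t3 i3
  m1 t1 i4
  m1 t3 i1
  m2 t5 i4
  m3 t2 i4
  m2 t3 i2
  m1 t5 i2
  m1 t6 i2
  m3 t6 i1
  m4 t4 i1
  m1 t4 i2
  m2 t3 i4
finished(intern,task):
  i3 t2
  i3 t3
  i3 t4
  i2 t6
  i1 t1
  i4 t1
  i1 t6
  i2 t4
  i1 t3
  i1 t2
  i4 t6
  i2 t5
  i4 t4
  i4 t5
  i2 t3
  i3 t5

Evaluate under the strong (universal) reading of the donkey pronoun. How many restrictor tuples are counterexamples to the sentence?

"her" takes "an intern" as antecedent and "it" takes "a task"; both are donkey pronouns co-varying with the restrictor.
Strong reading: for every (m,t,i) with gave(m,t,i), finished(i,t).
Restrictor triples: (m1,t1,i4)→finished(i4,t1) ✓  (m1,t3,i1)→finished(i1,t3) ✓  (m1,t3,i3)→finished(i3,t3) ✓  (m1,t4,i2)→finished(i2,t4) ✓  (m1,t5,i2)→finished(i2,t5) ✓  (m1,t6,i2)→finished(i2,t6) ✓  (m2,t3,i2)→finished(i2,t3) ✓  (m2,t3,i4)→finished(i4,t3) ✗  (m2,t5,i4)→finished(i4,t5) ✓  (m2,t6,i1)→finished(i1,t6) ✓  (m3,t1,i2)→finished(i2,t1) ✗  (m3,t2,i4)→finished(i4,t2) ✗  (m3,t6,i1)→finished(i1,t6) ✓  (m4,t4,i1)→finished(i1,t4) ✗
Counterexamples (restrictor triples failing the scope): 4.

4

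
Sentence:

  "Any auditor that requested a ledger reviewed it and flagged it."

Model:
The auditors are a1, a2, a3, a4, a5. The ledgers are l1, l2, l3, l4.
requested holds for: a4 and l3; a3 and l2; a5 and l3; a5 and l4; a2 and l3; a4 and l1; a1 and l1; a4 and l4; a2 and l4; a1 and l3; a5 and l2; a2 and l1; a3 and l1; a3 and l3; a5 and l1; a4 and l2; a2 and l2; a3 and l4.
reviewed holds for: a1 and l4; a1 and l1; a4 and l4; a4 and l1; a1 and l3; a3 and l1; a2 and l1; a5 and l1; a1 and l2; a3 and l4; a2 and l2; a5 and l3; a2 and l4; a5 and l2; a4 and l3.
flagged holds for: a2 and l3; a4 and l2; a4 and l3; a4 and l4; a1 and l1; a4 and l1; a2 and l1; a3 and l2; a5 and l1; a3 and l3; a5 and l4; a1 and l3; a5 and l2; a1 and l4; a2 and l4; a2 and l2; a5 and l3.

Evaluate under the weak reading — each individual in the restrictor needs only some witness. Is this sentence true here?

False

"it" takes "a ledger" as antecedent — a donkey pronoun bound across the clause boundary.
Weak reading: every auditor a with some requested-ledger has at least one requested-ledger l such that reviewed(a,l) ∧ flagged(a,l).
Per auditor: a1:✓  a2:✓  a3:✗  a4:✓  a5:✓
a3 has no witness among its requested-ledgers.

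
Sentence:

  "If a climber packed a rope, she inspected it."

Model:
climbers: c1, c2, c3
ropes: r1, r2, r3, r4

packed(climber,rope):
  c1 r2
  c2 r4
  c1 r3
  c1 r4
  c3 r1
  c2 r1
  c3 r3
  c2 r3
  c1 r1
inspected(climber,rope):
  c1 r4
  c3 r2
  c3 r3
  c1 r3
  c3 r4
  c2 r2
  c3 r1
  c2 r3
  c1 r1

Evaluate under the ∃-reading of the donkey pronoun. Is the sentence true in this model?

"it" takes "a rope" as antecedent — a donkey pronoun bound across the clause boundary.
Weak reading: every climber c with some packed-rope has at least one packed-rope r such that inspected(c,r).
Per climber: c1:✓  c2:✓  c3:✓
Every climber in the restrictor has a witness.

True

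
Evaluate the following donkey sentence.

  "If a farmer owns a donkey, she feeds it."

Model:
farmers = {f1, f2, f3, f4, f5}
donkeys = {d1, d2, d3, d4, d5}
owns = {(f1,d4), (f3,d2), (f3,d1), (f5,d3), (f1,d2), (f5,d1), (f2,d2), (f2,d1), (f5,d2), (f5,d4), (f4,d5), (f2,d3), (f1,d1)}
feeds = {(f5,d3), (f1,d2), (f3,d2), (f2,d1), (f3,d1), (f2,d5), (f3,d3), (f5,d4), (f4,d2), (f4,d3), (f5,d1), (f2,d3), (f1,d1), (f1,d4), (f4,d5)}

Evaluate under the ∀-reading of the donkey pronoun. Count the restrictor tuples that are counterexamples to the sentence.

"it" takes "a donkey" as antecedent — a donkey pronoun bound across the clause boundary.
Strong reading: for every (f,d) with owns(f,d), feeds(f,d).
Restrictor pairs: (f1,d1) ✓  (f1,d2) ✓  (f1,d4) ✓  (f2,d1) ✓  (f2,d2) ✗  (f2,d3) ✓  (f3,d1) ✓  (f3,d2) ✓  (f4,d5) ✓  (f5,d1) ✓  (f5,d2) ✗  (f5,d3) ✓  (f5,d4) ✓
Counterexamples (restrictor pairs failing the scope): 2.

2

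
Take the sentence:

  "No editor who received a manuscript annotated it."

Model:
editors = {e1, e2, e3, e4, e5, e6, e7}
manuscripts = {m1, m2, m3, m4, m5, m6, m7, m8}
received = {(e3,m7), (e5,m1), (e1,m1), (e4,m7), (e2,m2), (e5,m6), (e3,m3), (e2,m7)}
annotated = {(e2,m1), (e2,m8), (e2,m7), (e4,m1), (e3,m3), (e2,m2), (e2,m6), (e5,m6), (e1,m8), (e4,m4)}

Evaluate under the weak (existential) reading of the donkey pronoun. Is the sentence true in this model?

"it" takes "a manuscript" as antecedent — a donkey pronoun bound across the clause boundary.
Truth condition: for no (e,m) with received(e,m) does annotated(e,m) hold.
Restrictor pairs — does the scope hold? (e1,m1):fails  (e2,m2):holds  (e2,m7):holds  (e3,m3):holds  (e3,m7):fails  (e4,m7):fails  (e5,m1):fails  (e5,m6):holds
Scope holds for 4 pair(s), so the sentence is false.

False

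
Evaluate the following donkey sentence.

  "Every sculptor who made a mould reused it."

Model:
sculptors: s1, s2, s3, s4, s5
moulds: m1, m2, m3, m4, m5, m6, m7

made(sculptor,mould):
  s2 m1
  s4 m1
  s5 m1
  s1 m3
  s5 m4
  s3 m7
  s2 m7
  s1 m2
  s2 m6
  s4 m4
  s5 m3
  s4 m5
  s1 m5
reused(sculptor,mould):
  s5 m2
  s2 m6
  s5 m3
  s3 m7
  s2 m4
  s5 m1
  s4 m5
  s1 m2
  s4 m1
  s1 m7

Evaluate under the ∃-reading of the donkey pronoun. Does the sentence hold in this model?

"it" takes "a mould" as antecedent — a donkey pronoun bound across the clause boundary.
Weak reading: every sculptor s with some made-mould has at least one made-mould m such that reused(s,m).
Per sculptor: s1:✓  s2:✓  s3:✓  s4:✓  s5:✓
Every sculptor in the restrictor has a witness.

True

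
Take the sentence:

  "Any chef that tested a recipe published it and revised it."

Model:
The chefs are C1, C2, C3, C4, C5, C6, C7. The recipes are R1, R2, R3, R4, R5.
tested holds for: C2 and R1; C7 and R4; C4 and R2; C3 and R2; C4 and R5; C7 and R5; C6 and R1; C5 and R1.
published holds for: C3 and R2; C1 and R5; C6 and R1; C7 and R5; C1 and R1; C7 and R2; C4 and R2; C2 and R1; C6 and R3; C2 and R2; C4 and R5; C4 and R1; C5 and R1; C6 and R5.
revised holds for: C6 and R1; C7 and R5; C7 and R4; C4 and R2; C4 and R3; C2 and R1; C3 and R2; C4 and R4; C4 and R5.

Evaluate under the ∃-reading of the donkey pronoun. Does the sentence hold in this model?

"it" takes "a recipe" as antecedent — a donkey pronoun bound across the clause boundary.
Weak reading: every chef c with some tested-recipe has at least one tested-recipe r such that published(c,r) ∧ revised(c,r).
Per chef: C2:✓  C3:✓  C4:✓  C5:✗  C6:✓  C7:✓
C5 has no witness among its tested-recipes.

False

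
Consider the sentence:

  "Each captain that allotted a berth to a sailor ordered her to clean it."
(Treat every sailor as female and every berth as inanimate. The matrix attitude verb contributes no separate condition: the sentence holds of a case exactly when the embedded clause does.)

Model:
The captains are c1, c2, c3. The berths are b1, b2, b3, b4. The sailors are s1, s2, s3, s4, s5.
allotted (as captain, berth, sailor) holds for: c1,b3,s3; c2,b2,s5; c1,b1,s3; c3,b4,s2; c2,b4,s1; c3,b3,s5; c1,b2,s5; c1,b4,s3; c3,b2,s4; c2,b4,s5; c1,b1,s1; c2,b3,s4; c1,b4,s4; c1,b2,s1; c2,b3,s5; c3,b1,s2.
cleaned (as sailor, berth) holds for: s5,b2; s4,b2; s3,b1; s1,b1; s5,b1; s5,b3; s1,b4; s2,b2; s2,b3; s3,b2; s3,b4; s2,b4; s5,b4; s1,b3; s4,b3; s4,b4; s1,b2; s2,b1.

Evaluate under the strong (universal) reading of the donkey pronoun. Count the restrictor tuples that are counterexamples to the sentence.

"her" takes "a sailor" as antecedent and "it" takes "a berth"; both are donkey pronouns co-varying with the restrictor.
Strong reading: for every (c,b,s) with allotted(c,b,s), cleaned(s,b).
Restrictor triples: (c1,b1,s1)→cleaned(s1,b1) ✓  (c1,b1,s3)→cleaned(s3,b1) ✓  (c1,b2,s1)→cleaned(s1,b2) ✓  (c1,b2,s5)→cleaned(s5,b2) ✓  (c1,b3,s3)→cleaned(s3,b3) ✗  (c1,b4,s3)→cleaned(s3,b4) ✓  (c1,b4,s4)→cleaned(s4,b4) ✓  (c2,b2,s5)→cleaned(s5,b2) ✓  (c2,b3,s4)→cleaned(s4,b3) ✓  (c2,b3,s5)→cleaned(s5,b3) ✓  (c2,b4,s1)→cleaned(s1,b4) ✓  (c2,b4,s5)→cleaned(s5,b4) ✓  (c3,b1,s2)→cleaned(s2,b1) ✓  (c3,b2,s4)→cleaned(s4,b2) ✓  (c3,b3,s5)→cleaned(s5,b3) ✓  (c3,b4,s2)→cleaned(s2,b4) ✓
Counterexamples (restrictor triples failing the scope): 1.

1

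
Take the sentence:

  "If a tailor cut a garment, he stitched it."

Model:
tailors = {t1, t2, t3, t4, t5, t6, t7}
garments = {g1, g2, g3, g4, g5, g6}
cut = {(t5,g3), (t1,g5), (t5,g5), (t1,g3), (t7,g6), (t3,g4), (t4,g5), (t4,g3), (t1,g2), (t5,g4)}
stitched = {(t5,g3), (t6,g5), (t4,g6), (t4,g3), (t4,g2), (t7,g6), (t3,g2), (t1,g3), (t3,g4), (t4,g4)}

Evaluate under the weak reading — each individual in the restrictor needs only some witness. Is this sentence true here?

"it" takes "a garment" as antecedent — a donkey pronoun bound across the clause boundary.
Weak reading: every tailor t with some cut-garment has at least one cut-garment g such that stitched(t,g).
Per tailor: t1:✓  t3:✓  t4:✓  t5:✓  t7:✓
Every tailor in the restrictor has a witness.

True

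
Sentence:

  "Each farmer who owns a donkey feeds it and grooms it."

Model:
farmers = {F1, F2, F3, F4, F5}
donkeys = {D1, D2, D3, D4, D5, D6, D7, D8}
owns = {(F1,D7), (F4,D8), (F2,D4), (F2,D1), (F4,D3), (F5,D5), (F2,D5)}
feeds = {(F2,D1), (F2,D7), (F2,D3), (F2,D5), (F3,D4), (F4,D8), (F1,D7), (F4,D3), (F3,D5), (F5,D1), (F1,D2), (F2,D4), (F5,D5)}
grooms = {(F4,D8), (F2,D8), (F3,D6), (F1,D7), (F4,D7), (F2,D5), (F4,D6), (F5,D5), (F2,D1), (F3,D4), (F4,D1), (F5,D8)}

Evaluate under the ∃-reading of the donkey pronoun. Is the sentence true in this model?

True

"it" takes "a donkey" as antecedent — a donkey pronoun bound across the clause boundary.
Weak reading: every farmer f with some owns-donkey has at least one owns-donkey d such that feeds(f,d) ∧ grooms(f,d).
Per farmer: F1:✓  F2:✓  F4:✓  F5:✓
Every farmer in the restrictor has a witness.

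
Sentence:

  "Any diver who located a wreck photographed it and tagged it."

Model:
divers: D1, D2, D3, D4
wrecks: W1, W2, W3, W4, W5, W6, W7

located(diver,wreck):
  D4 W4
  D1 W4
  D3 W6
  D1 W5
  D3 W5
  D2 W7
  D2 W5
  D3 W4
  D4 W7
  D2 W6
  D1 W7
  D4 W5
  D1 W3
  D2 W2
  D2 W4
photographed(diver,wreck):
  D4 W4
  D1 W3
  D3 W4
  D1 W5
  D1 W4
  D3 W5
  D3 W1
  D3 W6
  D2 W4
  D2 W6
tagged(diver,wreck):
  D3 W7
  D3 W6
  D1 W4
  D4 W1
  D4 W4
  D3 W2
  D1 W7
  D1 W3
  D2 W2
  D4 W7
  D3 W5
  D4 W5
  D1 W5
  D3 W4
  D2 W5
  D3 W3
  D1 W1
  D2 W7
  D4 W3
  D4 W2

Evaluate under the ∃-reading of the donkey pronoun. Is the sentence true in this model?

"it" takes "a wreck" as antecedent — a donkey pronoun bound across the clause boundary.
Weak reading: every diver d with some located-wreck has at least one located-wreck w such that photographed(d,w) ∧ tagged(d,w).
Per diver: D1:✓  D2:✗  D3:✓  D4:✓
D2 has no witness among its located-wrecks.

False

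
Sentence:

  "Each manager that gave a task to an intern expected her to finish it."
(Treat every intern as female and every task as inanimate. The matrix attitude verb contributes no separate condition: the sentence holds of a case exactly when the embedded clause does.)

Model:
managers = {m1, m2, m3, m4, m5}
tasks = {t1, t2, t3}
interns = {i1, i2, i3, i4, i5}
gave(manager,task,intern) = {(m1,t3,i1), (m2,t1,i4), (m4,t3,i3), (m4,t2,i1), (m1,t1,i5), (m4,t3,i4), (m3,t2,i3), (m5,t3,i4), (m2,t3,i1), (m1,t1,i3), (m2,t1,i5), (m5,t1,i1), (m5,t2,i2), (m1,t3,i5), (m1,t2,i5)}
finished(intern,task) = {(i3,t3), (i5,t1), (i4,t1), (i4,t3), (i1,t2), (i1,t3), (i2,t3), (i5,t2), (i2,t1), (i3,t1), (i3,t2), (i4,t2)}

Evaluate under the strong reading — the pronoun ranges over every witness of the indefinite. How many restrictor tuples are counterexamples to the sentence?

"her" takes "an intern" as antecedent and "it" takes "a task"; both are donkey pronouns co-varying with the restrictor.
Strong reading: for every (m,t,i) with gave(m,t,i), finished(i,t).
Restrictor triples: (m1,t1,i3)→finished(i3,t1) ✓  (m1,t1,i5)→finished(i5,t1) ✓  (m1,t2,i5)→finished(i5,t2) ✓  (m1,t3,i1)→finished(i1,t3) ✓  (m1,t3,i5)→finished(i5,t3) ✗  (m2,t1,i4)→finished(i4,t1) ✓  (m2,t1,i5)→finished(i5,t1) ✓  (m2,t3,i1)→finished(i1,t3) ✓  (m3,t2,i3)→finished(i3,t2) ✓  (m4,t2,i1)→finished(i1,t2) ✓  (m4,t3,i3)→finished(i3,t3) ✓  (m4,t3,i4)→finished(i4,t3) ✓  (m5,t1,i1)→finished(i1,t1) ✗  (m5,t2,i2)→finished(i2,t2) ✗  (m5,t3,i4)→finished(i4,t3) ✓
Counterexamples (restrictor triples failing the scope): 3.

3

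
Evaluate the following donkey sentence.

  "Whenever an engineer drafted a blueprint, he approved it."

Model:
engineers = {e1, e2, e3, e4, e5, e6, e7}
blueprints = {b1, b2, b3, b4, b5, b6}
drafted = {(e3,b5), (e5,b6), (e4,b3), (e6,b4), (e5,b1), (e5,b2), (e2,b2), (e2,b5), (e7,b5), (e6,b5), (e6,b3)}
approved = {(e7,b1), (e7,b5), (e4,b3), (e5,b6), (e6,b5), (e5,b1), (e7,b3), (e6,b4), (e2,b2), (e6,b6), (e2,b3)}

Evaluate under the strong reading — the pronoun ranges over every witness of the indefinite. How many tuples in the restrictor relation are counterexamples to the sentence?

4

"it" takes "a blueprint" as antecedent — a donkey pronoun bound across the clause boundary.
Strong reading: for every (e,b) with drafted(e,b), approved(e,b).
Restrictor pairs: (e2,b2) ✓  (e2,b5) ✗  (e3,b5) ✗  (e4,b3) ✓  (e5,b1) ✓  (e5,b2) ✗  (e5,b6) ✓  (e6,b3) ✗  (e6,b4) ✓  (e6,b5) ✓  (e7,b5) ✓
Counterexamples (restrictor pairs failing the scope): 4.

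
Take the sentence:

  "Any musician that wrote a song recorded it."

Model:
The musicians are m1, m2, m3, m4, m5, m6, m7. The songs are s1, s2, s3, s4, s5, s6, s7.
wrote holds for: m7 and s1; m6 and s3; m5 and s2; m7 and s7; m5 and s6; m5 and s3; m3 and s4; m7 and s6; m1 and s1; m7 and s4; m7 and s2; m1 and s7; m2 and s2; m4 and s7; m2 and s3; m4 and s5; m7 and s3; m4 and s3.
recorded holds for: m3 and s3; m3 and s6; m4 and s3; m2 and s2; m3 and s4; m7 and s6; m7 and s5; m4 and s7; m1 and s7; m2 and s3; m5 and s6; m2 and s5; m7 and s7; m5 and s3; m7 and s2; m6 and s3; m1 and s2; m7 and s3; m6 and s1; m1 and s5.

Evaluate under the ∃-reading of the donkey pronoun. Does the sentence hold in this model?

True

"it" takes "a song" as antecedent — a donkey pronoun bound across the clause boundary.
Weak reading: every musician m with some wrote-song has at least one wrote-song s such that recorded(m,s).
Per musician: m1:✓  m2:✓  m3:✓  m4:✓  m5:✓  m6:✓  m7:✓
Every musician in the restrictor has a witness.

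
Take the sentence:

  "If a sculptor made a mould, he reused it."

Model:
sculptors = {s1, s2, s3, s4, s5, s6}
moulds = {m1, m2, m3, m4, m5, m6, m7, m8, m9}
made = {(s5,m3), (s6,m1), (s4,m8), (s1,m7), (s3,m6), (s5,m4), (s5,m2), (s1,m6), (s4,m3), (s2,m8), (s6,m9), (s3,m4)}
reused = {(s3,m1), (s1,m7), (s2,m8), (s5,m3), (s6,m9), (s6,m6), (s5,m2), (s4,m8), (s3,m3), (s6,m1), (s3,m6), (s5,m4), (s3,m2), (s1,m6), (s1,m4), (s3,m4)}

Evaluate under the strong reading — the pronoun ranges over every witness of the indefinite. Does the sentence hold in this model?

False

"it" takes "a mould" as antecedent — a donkey pronoun bound across the clause boundary.
Strong reading: for every (s,m) with made(s,m), reused(s,m).
Restrictor pairs: (s1,m6) ✓  (s1,m7) ✓  (s2,m8) ✓  (s3,m4) ✓  (s3,m6) ✓  (s4,m3) ✗  (s4,m8) ✓  (s5,m2) ✓  (s5,m3) ✓  (s5,m4) ✓  (s6,m1) ✓  (s6,m9) ✓
Counterexample: (s4,m3) is in made but fails the scope.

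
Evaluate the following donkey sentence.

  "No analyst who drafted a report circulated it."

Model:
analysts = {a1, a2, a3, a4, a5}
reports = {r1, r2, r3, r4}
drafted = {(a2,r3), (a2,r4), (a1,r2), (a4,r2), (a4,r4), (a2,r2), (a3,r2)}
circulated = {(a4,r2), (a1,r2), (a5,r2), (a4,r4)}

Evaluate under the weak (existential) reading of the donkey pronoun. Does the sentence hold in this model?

False

"it" takes "a report" as antecedent — a donkey pronoun bound across the clause boundary.
Truth condition: for no (a,r) with drafted(a,r) does circulated(a,r) hold.
Restrictor pairs — does the scope hold? (a1,r2):holds  (a2,r2):fails  (a2,r3):fails  (a2,r4):fails  (a3,r2):fails  (a4,r2):holds  (a4,r4):holds
Scope holds for 3 pair(s), so the sentence is false.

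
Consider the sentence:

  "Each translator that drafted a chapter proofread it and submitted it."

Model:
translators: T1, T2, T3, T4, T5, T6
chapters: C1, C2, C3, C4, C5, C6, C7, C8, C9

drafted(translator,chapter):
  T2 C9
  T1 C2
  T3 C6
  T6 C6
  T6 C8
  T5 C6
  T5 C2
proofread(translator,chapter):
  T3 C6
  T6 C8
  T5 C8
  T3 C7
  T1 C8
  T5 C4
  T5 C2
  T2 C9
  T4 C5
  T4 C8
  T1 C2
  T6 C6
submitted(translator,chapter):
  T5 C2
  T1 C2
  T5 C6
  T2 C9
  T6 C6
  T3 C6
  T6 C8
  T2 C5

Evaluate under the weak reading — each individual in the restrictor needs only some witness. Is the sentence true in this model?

True

"it" takes "a chapter" as antecedent — a donkey pronoun bound across the clause boundary.
Weak reading: every translator t with some drafted-chapter has at least one drafted-chapter c such that proofread(t,c) ∧ submitted(t,c).
Per translator: T1:✓  T2:✓  T3:✓  T5:✓  T6:✓
Every translator in the restrictor has a witness.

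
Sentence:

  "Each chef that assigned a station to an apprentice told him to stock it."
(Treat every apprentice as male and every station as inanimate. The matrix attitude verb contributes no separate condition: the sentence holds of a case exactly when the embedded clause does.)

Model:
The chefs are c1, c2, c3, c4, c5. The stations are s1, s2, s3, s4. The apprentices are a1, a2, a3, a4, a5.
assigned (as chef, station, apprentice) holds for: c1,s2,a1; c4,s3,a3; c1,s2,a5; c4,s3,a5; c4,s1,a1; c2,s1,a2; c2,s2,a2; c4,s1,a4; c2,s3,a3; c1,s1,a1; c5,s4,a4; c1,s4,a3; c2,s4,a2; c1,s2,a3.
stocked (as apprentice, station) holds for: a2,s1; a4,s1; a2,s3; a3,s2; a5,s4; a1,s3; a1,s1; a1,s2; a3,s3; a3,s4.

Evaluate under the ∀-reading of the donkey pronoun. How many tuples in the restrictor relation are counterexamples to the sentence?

5

"him" takes "an apprentice" as antecedent and "it" takes "a station"; both are donkey pronouns co-varying with the restrictor.
Strong reading: for every (c,s,a) with assigned(c,s,a), stocked(a,s).
Restrictor triples: (c1,s1,a1)→stocked(a1,s1) ✓  (c1,s2,a1)→stocked(a1,s2) ✓  (c1,s2,a3)→stocked(a3,s2) ✓  (c1,s2,a5)→stocked(a5,s2) ✗  (c1,s4,a3)→stocked(a3,s4) ✓  (c2,s1,a2)→stocked(a2,s1) ✓  (c2,s2,a2)→stocked(a2,s2) ✗  (c2,s3,a3)→stocked(a3,s3) ✓  (c2,s4,a2)→stocked(a2,s4) ✗  (c4,s1,a1)→stocked(a1,s1) ✓  (c4,s1,a4)→stocked(a4,s1) ✓  (c4,s3,a3)→stocked(a3,s3) ✓  (c4,s3,a5)→stocked(a5,s3) ✗  (c5,s4,a4)→stocked(a4,s4) ✗
Counterexamples (restrictor triples failing the scope): 5.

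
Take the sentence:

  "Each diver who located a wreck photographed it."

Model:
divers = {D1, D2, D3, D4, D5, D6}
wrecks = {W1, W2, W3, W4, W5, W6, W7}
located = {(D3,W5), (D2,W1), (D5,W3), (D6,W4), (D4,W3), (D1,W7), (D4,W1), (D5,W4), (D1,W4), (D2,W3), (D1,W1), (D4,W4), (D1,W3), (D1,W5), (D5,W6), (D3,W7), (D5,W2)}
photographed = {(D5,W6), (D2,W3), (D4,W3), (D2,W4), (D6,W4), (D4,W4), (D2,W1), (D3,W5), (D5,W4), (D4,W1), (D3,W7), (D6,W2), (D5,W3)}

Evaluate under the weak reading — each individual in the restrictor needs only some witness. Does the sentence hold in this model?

"it" takes "a wreck" as antecedent — a donkey pronoun bound across the clause boundary.
Weak reading: every diver d with some located-wreck has at least one located-wreck w such that photographed(d,w).
Per diver: D1:✗  D2:✓  D3:✓  D4:✓  D5:✓  D6:✓
D1 has no witness among its located-wrecks.

False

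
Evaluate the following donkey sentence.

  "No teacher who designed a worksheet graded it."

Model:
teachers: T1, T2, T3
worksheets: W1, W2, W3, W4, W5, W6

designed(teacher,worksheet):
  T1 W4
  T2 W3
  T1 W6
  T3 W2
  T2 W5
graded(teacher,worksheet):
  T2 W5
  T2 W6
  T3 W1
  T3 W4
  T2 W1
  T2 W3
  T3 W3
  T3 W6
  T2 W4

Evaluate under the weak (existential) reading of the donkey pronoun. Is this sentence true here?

"it" takes "a worksheet" as antecedent — a donkey pronoun bound across the clause boundary.
Truth condition: for no (t,w) with designed(t,w) does graded(t,w) hold.
Restrictor pairs — does the scope hold? (T1,W4):fails  (T1,W6):fails  (T2,W3):holds  (T2,W5):holds  (T3,W2):fails
Scope holds for 2 pair(s), so the sentence is false.

False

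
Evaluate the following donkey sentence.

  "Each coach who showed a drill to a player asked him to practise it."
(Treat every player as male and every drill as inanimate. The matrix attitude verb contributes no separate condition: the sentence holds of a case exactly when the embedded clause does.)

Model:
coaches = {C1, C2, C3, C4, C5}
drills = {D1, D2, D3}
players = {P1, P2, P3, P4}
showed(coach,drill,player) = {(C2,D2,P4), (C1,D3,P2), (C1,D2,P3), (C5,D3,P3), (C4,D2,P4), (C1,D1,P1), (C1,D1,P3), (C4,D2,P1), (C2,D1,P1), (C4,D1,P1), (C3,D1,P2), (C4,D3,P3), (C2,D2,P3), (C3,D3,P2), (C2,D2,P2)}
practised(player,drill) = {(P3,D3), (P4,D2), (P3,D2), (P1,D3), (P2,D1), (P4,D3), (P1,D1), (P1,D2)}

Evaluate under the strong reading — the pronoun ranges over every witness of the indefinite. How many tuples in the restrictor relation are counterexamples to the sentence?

4

"him" takes "a player" as antecedent and "it" takes "a drill"; both are donkey pronouns co-varying with the restrictor.
Strong reading: for every (c,d,p) with showed(c,d,p), practised(p,d).
Restrictor triples: (C1,D1,P1)→practised(P1,D1) ✓  (C1,D1,P3)→practised(P3,D1) ✗  (C1,D2,P3)→practised(P3,D2) ✓  (C1,D3,P2)→practised(P2,D3) ✗  (C2,D1,P1)→practised(P1,D1) ✓  (C2,D2,P2)→practised(P2,D2) ✗  (C2,D2,P3)→practised(P3,D2) ✓  (C2,D2,P4)→practised(P4,D2) ✓  (C3,D1,P2)→practised(P2,D1) ✓  (C3,D3,P2)→practised(P2,D3) ✗  (C4,D1,P1)→practised(P1,D1) ✓  (C4,D2,P1)→practised(P1,D2) ✓  (C4,D2,P4)→practised(P4,D2) ✓  (C4,D3,P3)→practised(P3,D3) ✓  (C5,D3,P3)→practised(P3,D3) ✓
Counterexamples (restrictor triples failing the scope): 4.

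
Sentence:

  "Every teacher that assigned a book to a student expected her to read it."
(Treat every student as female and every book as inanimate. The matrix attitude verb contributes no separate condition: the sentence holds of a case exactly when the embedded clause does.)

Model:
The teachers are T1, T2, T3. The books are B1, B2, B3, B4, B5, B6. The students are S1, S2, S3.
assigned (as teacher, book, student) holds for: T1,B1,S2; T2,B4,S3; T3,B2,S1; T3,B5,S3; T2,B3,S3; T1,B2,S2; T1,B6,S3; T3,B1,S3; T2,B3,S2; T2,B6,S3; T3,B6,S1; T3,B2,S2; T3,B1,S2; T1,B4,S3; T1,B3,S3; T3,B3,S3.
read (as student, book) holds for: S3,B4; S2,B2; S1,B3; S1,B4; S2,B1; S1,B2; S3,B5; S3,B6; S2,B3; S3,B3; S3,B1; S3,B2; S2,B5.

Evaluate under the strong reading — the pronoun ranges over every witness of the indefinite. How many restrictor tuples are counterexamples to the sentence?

1

"her" takes "a student" as antecedent and "it" takes "a book"; both are donkey pronouns co-varying with the restrictor.
Strong reading: for every (t,b,s) with assigned(t,b,s), read(s,b).
Restrictor triples: (T1,B1,S2)→read(S2,B1) ✓  (T1,B2,S2)→read(S2,B2) ✓  (T1,B3,S3)→read(S3,B3) ✓  (T1,B4,S3)→read(S3,B4) ✓  (T1,B6,S3)→read(S3,B6) ✓  (T2,B3,S2)→read(S2,B3) ✓  (T2,B3,S3)→read(S3,B3) ✓  (T2,B4,S3)→read(S3,B4) ✓  (T2,B6,S3)→read(S3,B6) ✓  (T3,B1,S2)→read(S2,B1) ✓  (T3,B1,S3)→read(S3,B1) ✓  (T3,B2,S1)→read(S1,B2) ✓  (T3,B2,S2)→read(S2,B2) ✓  (T3,B3,S3)→read(S3,B3) ✓  (T3,B5,S3)→read(S3,B5) ✓  (T3,B6,S1)→read(S1,B6) ✗
Counterexamples (restrictor triples failing the scope): 1.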